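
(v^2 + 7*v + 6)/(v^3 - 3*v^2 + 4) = (v + 6)/(v^2 - 4*v + 4)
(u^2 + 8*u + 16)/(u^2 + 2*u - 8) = (u + 4)/(u - 2)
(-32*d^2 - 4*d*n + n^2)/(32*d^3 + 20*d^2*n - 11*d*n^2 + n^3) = (-4*d - n)/(4*d^2 + 3*d*n - n^2)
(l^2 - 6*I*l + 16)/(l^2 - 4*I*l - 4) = (-l^2 + 6*I*l - 16)/(-l^2 + 4*I*l + 4)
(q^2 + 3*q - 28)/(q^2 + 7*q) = (q - 4)/q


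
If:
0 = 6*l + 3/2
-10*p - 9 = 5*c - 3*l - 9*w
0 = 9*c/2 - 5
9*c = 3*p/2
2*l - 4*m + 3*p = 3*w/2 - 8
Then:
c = 10/9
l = -1/4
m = 2989/864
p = 20/3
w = 2951/324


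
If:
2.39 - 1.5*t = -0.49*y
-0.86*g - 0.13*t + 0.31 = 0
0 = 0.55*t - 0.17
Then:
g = 0.31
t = 0.31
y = -3.93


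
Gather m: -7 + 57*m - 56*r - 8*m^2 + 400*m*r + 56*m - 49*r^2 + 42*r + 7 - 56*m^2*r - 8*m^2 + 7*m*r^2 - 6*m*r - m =m^2*(-56*r - 16) + m*(7*r^2 + 394*r + 112) - 49*r^2 - 14*r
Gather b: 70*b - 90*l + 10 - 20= 70*b - 90*l - 10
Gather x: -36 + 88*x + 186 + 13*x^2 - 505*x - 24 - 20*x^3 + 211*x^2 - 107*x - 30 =-20*x^3 + 224*x^2 - 524*x + 96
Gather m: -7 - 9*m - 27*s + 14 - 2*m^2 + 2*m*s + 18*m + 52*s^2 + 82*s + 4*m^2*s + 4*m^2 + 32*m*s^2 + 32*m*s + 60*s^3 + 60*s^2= m^2*(4*s + 2) + m*(32*s^2 + 34*s + 9) + 60*s^3 + 112*s^2 + 55*s + 7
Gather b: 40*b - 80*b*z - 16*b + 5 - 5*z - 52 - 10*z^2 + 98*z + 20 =b*(24 - 80*z) - 10*z^2 + 93*z - 27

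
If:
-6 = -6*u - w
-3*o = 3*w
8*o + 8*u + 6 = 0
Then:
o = -3/2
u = 3/4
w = 3/2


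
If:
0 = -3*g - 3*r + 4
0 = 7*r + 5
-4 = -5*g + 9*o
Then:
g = 43/21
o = 131/189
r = -5/7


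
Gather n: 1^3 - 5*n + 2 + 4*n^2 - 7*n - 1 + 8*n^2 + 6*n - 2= 12*n^2 - 6*n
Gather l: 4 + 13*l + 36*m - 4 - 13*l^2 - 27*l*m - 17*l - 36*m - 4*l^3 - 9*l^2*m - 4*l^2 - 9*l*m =-4*l^3 + l^2*(-9*m - 17) + l*(-36*m - 4)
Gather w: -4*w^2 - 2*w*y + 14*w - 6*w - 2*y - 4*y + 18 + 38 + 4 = -4*w^2 + w*(8 - 2*y) - 6*y + 60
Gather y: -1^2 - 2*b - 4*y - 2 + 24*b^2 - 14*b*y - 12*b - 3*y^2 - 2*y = 24*b^2 - 14*b - 3*y^2 + y*(-14*b - 6) - 3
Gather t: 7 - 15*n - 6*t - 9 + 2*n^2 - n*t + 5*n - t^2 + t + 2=2*n^2 - 10*n - t^2 + t*(-n - 5)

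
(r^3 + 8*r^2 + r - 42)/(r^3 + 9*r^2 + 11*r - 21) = (r - 2)/(r - 1)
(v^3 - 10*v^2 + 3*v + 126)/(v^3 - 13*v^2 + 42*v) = (v + 3)/v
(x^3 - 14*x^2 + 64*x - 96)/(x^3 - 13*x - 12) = (x^2 - 10*x + 24)/(x^2 + 4*x + 3)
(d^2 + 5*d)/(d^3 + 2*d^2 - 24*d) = (d + 5)/(d^2 + 2*d - 24)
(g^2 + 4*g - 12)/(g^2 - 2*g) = (g + 6)/g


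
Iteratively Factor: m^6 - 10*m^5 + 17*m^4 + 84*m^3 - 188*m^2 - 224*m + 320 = (m - 4)*(m^5 - 6*m^4 - 7*m^3 + 56*m^2 + 36*m - 80) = (m - 4)*(m - 1)*(m^4 - 5*m^3 - 12*m^2 + 44*m + 80) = (m - 4)^2*(m - 1)*(m^3 - m^2 - 16*m - 20) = (m - 5)*(m - 4)^2*(m - 1)*(m^2 + 4*m + 4) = (m - 5)*(m - 4)^2*(m - 1)*(m + 2)*(m + 2)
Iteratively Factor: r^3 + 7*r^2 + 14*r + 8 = (r + 1)*(r^2 + 6*r + 8) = (r + 1)*(r + 2)*(r + 4)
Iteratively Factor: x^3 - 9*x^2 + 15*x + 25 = (x + 1)*(x^2 - 10*x + 25) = (x - 5)*(x + 1)*(x - 5)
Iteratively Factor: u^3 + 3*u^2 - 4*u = (u + 4)*(u^2 - u) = u*(u + 4)*(u - 1)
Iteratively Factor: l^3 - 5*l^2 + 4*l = (l - 1)*(l^2 - 4*l) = l*(l - 1)*(l - 4)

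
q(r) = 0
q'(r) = 0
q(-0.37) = 0.00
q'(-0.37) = 0.00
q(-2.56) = 0.00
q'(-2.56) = 0.00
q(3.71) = 0.00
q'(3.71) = 0.00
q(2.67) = 0.00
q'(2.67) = 0.00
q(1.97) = 0.00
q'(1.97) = 0.00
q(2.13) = 0.00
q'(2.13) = 0.00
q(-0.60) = 0.00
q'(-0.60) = 0.00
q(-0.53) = 0.00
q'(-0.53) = 0.00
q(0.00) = 0.00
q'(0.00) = 0.00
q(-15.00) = 0.00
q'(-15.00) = 0.00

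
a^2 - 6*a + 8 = (a - 4)*(a - 2)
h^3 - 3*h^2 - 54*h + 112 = (h - 8)*(h - 2)*(h + 7)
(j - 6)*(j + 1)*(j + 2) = j^3 - 3*j^2 - 16*j - 12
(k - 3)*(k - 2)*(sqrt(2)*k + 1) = sqrt(2)*k^3 - 5*sqrt(2)*k^2 + k^2 - 5*k + 6*sqrt(2)*k + 6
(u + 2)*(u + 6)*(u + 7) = u^3 + 15*u^2 + 68*u + 84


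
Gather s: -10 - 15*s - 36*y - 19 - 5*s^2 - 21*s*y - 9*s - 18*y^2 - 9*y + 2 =-5*s^2 + s*(-21*y - 24) - 18*y^2 - 45*y - 27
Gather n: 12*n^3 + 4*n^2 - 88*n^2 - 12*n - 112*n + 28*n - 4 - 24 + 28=12*n^3 - 84*n^2 - 96*n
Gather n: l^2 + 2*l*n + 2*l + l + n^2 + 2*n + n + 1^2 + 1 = l^2 + 3*l + n^2 + n*(2*l + 3) + 2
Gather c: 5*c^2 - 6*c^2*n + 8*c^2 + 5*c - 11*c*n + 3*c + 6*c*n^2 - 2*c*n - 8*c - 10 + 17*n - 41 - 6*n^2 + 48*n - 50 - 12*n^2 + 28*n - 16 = c^2*(13 - 6*n) + c*(6*n^2 - 13*n) - 18*n^2 + 93*n - 117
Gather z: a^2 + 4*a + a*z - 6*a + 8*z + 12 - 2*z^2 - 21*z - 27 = a^2 - 2*a - 2*z^2 + z*(a - 13) - 15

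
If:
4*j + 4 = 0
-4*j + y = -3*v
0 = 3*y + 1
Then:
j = -1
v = -11/9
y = -1/3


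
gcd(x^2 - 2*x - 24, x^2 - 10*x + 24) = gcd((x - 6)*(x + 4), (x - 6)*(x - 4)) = x - 6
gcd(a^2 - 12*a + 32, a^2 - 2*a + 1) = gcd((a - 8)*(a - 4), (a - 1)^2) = 1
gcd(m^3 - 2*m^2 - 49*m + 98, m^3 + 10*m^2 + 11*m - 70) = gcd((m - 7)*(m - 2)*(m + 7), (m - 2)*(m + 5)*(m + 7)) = m^2 + 5*m - 14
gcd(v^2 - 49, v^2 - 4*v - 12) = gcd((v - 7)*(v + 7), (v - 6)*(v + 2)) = 1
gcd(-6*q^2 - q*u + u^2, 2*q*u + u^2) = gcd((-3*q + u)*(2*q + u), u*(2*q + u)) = 2*q + u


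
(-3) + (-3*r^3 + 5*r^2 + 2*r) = -3*r^3 + 5*r^2 + 2*r - 3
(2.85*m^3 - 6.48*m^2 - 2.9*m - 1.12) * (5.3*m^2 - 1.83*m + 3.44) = 15.105*m^5 - 39.5595*m^4 + 6.2924*m^3 - 22.9202*m^2 - 7.9264*m - 3.8528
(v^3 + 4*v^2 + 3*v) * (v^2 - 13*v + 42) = v^5 - 9*v^4 - 7*v^3 + 129*v^2 + 126*v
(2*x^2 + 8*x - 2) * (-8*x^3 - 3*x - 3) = -16*x^5 - 64*x^4 + 10*x^3 - 30*x^2 - 18*x + 6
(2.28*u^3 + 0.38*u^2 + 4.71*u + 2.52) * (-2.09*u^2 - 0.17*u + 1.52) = -4.7652*u^5 - 1.1818*u^4 - 6.4429*u^3 - 5.4899*u^2 + 6.7308*u + 3.8304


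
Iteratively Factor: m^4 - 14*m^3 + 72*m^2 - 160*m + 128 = (m - 4)*(m^3 - 10*m^2 + 32*m - 32) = (m - 4)*(m - 2)*(m^2 - 8*m + 16) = (m - 4)^2*(m - 2)*(m - 4)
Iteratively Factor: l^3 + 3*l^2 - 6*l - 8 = (l - 2)*(l^2 + 5*l + 4) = (l - 2)*(l + 4)*(l + 1)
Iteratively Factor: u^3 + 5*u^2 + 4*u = (u)*(u^2 + 5*u + 4) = u*(u + 4)*(u + 1)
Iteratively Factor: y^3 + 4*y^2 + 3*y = (y)*(y^2 + 4*y + 3) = y*(y + 1)*(y + 3)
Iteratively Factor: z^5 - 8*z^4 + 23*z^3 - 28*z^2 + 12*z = (z - 2)*(z^4 - 6*z^3 + 11*z^2 - 6*z) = (z - 2)*(z - 1)*(z^3 - 5*z^2 + 6*z) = (z - 3)*(z - 2)*(z - 1)*(z^2 - 2*z) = (z - 3)*(z - 2)^2*(z - 1)*(z)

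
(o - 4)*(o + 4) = o^2 - 16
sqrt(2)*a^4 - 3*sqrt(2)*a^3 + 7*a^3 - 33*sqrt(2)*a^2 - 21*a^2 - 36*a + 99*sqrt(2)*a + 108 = (a - 3)*(a - 3*sqrt(2))*(a + 6*sqrt(2))*(sqrt(2)*a + 1)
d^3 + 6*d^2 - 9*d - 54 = (d - 3)*(d + 3)*(d + 6)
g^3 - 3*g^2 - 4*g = g*(g - 4)*(g + 1)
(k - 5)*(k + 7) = k^2 + 2*k - 35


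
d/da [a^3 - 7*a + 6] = 3*a^2 - 7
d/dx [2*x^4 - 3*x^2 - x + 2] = 8*x^3 - 6*x - 1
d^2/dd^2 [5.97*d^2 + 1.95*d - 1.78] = 11.9400000000000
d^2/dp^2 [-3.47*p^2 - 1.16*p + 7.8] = -6.94000000000000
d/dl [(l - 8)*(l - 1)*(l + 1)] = 3*l^2 - 16*l - 1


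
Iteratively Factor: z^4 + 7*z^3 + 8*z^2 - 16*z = (z + 4)*(z^3 + 3*z^2 - 4*z) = (z + 4)^2*(z^2 - z) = (z - 1)*(z + 4)^2*(z)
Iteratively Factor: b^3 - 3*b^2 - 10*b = (b - 5)*(b^2 + 2*b) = (b - 5)*(b + 2)*(b)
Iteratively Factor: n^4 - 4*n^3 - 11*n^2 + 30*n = (n)*(n^3 - 4*n^2 - 11*n + 30) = n*(n - 5)*(n^2 + n - 6) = n*(n - 5)*(n + 3)*(n - 2)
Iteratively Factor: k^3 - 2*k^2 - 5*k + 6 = (k - 3)*(k^2 + k - 2) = (k - 3)*(k - 1)*(k + 2)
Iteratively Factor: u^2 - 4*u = (u - 4)*(u)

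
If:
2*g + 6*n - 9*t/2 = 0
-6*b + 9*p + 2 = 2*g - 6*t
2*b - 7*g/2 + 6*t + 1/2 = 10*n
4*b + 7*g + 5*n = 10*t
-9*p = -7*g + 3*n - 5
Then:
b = -2209/654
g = -227/109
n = -739/327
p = -305/981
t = -1288/327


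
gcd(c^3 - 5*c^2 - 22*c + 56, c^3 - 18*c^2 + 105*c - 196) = c - 7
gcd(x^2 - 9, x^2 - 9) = x^2 - 9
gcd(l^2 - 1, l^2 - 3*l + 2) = l - 1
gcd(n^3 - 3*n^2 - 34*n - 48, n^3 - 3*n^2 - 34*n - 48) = n^3 - 3*n^2 - 34*n - 48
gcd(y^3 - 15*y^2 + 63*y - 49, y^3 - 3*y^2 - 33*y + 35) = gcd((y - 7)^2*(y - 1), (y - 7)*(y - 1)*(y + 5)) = y^2 - 8*y + 7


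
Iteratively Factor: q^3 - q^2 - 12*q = (q)*(q^2 - q - 12) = q*(q + 3)*(q - 4)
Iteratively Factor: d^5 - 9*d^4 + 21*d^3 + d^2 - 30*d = (d - 3)*(d^4 - 6*d^3 + 3*d^2 + 10*d) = d*(d - 3)*(d^3 - 6*d^2 + 3*d + 10) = d*(d - 3)*(d - 2)*(d^2 - 4*d - 5) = d*(d - 5)*(d - 3)*(d - 2)*(d + 1)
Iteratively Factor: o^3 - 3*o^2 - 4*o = (o - 4)*(o^2 + o) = (o - 4)*(o + 1)*(o)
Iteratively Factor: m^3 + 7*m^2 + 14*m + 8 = (m + 1)*(m^2 + 6*m + 8) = (m + 1)*(m + 2)*(m + 4)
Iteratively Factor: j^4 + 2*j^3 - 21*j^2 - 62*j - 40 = (j - 5)*(j^3 + 7*j^2 + 14*j + 8) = (j - 5)*(j + 4)*(j^2 + 3*j + 2) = (j - 5)*(j + 1)*(j + 4)*(j + 2)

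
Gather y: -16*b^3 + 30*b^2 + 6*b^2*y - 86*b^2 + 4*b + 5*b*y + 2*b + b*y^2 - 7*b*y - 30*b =-16*b^3 - 56*b^2 + b*y^2 - 24*b + y*(6*b^2 - 2*b)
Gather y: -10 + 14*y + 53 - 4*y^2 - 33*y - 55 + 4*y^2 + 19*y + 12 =0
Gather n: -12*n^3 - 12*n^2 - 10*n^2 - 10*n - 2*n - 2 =-12*n^3 - 22*n^2 - 12*n - 2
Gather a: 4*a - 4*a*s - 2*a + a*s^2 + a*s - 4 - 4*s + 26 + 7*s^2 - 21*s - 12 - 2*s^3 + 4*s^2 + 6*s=a*(s^2 - 3*s + 2) - 2*s^3 + 11*s^2 - 19*s + 10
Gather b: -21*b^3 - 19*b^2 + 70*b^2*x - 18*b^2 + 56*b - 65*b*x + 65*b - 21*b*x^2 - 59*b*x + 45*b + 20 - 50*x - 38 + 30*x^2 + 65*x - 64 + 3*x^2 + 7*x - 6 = -21*b^3 + b^2*(70*x - 37) + b*(-21*x^2 - 124*x + 166) + 33*x^2 + 22*x - 88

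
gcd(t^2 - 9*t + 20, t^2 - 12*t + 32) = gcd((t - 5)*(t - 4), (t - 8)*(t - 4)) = t - 4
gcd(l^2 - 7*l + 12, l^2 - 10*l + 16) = 1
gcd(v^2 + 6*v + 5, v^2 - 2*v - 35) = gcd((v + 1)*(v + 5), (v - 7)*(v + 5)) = v + 5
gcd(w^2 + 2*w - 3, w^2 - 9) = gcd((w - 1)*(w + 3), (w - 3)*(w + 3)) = w + 3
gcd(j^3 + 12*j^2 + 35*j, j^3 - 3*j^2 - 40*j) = j^2 + 5*j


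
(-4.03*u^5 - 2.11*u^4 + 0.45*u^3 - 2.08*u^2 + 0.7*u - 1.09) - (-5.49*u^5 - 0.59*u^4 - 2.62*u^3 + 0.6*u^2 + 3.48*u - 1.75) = 1.46*u^5 - 1.52*u^4 + 3.07*u^3 - 2.68*u^2 - 2.78*u + 0.66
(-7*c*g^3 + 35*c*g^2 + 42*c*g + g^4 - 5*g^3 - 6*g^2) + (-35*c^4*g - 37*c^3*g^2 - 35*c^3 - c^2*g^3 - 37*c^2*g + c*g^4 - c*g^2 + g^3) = -35*c^4*g - 37*c^3*g^2 - 35*c^3 - c^2*g^3 - 37*c^2*g + c*g^4 - 7*c*g^3 + 34*c*g^2 + 42*c*g + g^4 - 4*g^3 - 6*g^2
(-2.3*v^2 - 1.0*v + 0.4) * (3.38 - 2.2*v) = 5.06*v^3 - 5.574*v^2 - 4.26*v + 1.352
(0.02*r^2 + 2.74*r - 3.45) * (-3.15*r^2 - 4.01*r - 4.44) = -0.063*r^4 - 8.7112*r^3 - 0.208700000000001*r^2 + 1.6689*r + 15.318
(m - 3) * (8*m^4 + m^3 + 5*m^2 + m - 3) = 8*m^5 - 23*m^4 + 2*m^3 - 14*m^2 - 6*m + 9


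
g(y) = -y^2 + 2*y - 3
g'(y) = 2 - 2*y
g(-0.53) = -4.34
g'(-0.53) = 3.06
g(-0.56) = -4.43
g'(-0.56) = 3.12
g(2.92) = -5.69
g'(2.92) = -3.84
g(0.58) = -2.18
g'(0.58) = 0.84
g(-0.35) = -3.82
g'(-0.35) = 2.70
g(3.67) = -9.13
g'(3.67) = -5.34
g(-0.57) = -4.46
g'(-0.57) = 3.14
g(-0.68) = -4.82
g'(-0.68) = 3.36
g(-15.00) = -258.00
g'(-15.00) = 32.00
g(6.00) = -27.00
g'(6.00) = -10.00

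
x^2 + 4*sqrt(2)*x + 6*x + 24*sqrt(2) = (x + 6)*(x + 4*sqrt(2))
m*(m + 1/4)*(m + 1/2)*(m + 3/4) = m^4 + 3*m^3/2 + 11*m^2/16 + 3*m/32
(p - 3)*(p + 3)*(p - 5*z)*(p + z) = p^4 - 4*p^3*z - 5*p^2*z^2 - 9*p^2 + 36*p*z + 45*z^2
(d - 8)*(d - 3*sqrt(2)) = d^2 - 8*d - 3*sqrt(2)*d + 24*sqrt(2)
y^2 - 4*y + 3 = (y - 3)*(y - 1)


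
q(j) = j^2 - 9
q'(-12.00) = -24.00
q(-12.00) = 135.00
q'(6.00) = 12.00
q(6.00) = 27.00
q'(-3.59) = -7.18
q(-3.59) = 3.89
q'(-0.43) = -0.86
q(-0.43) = -8.82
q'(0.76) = 1.52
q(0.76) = -8.42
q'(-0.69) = -1.38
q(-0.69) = -8.52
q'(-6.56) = -13.12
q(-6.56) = 34.03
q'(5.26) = 10.52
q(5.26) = 18.67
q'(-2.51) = -5.02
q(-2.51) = -2.70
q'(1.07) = 2.14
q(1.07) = -7.86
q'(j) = 2*j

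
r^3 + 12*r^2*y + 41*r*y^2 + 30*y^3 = (r + y)*(r + 5*y)*(r + 6*y)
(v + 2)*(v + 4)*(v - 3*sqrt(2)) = v^3 - 3*sqrt(2)*v^2 + 6*v^2 - 18*sqrt(2)*v + 8*v - 24*sqrt(2)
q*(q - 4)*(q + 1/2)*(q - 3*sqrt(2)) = q^4 - 3*sqrt(2)*q^3 - 7*q^3/2 - 2*q^2 + 21*sqrt(2)*q^2/2 + 6*sqrt(2)*q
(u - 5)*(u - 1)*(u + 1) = u^3 - 5*u^2 - u + 5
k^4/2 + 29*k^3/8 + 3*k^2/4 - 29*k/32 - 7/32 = (k/2 + 1/4)*(k - 1/2)*(k + 1/4)*(k + 7)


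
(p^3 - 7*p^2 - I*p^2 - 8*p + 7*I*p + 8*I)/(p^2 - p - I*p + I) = (p^2 - 7*p - 8)/(p - 1)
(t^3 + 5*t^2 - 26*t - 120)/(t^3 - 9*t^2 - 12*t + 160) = (t + 6)/(t - 8)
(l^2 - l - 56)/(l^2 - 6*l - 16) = (l + 7)/(l + 2)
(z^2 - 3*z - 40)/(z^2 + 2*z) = (z^2 - 3*z - 40)/(z*(z + 2))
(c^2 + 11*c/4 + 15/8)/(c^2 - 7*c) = (8*c^2 + 22*c + 15)/(8*c*(c - 7))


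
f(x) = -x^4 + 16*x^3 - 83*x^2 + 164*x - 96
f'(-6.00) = 3752.00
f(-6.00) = -8820.00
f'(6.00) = 32.00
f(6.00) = 60.00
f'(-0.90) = 355.20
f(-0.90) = -323.15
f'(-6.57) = 4460.91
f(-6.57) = -11156.87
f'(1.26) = 23.04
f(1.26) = 8.35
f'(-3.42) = 1453.15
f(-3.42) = -2404.51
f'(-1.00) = 382.00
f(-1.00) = -360.00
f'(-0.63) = 288.63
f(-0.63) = -236.42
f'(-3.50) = 1504.50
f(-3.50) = -2522.81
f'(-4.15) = 1965.47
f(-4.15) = -3646.26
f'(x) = -4*x^3 + 48*x^2 - 166*x + 164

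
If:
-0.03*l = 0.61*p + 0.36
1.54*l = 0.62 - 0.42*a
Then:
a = 74.5555555555556*p + 45.4761904761905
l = -20.3333333333333*p - 12.0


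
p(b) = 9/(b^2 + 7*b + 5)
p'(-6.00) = 45.00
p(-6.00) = -9.00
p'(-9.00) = 0.19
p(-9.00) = 0.39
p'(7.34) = -0.02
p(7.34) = 0.08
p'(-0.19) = -4.34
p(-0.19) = 2.43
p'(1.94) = -0.20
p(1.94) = 0.40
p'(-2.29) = -0.65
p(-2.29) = -1.56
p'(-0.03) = -2.72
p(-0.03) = 1.88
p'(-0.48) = -15.54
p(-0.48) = 4.81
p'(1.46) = -0.30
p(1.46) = 0.52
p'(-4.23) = 0.29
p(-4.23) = -1.34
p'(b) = 9*(-2*b - 7)/(b^2 + 7*b + 5)^2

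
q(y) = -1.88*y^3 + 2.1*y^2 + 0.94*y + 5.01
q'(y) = -5.64*y^2 + 4.2*y + 0.94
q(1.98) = 0.51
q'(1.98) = -12.86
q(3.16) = -30.37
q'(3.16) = -42.11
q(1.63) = 3.98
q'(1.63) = -7.20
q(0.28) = 5.40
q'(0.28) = 1.67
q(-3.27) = 90.13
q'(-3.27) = -73.10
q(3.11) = -28.31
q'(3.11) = -40.55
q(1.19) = 5.93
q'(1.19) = -2.05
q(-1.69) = 18.49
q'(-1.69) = -22.27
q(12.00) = -2929.95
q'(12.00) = -760.82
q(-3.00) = 71.85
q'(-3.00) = -62.42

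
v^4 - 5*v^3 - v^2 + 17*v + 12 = (v - 4)*(v - 3)*(v + 1)^2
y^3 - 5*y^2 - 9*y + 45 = (y - 5)*(y - 3)*(y + 3)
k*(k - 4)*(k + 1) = k^3 - 3*k^2 - 4*k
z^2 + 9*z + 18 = (z + 3)*(z + 6)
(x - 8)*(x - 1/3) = x^2 - 25*x/3 + 8/3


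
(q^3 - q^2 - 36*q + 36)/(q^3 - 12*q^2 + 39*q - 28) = (q^2 - 36)/(q^2 - 11*q + 28)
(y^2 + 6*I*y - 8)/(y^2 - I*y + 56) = (y^2 + 6*I*y - 8)/(y^2 - I*y + 56)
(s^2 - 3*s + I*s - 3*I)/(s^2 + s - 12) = (s + I)/(s + 4)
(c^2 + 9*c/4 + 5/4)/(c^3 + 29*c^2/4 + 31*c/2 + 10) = (c + 1)/(c^2 + 6*c + 8)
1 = 1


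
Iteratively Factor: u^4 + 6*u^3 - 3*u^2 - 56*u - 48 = (u - 3)*(u^3 + 9*u^2 + 24*u + 16) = (u - 3)*(u + 1)*(u^2 + 8*u + 16) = (u - 3)*(u + 1)*(u + 4)*(u + 4)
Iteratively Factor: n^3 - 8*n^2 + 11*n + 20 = (n - 5)*(n^2 - 3*n - 4) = (n - 5)*(n + 1)*(n - 4)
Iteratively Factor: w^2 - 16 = (w - 4)*(w + 4)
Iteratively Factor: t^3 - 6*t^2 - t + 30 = (t + 2)*(t^2 - 8*t + 15) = (t - 3)*(t + 2)*(t - 5)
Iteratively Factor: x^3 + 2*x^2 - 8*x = (x + 4)*(x^2 - 2*x) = (x - 2)*(x + 4)*(x)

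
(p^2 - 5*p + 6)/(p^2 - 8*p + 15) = (p - 2)/(p - 5)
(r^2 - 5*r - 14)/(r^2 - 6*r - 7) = (r + 2)/(r + 1)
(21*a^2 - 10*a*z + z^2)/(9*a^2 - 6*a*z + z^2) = (-7*a + z)/(-3*a + z)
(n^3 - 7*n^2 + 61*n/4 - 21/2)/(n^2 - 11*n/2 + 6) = (n^2 - 11*n/2 + 7)/(n - 4)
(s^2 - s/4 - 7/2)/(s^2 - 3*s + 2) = (s + 7/4)/(s - 1)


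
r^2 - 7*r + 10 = (r - 5)*(r - 2)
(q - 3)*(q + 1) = q^2 - 2*q - 3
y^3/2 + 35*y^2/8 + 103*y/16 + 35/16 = (y/2 + 1/4)*(y + 5/4)*(y + 7)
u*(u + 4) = u^2 + 4*u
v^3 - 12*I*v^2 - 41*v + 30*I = (v - 6*I)*(v - 5*I)*(v - I)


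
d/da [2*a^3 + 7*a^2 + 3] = 2*a*(3*a + 7)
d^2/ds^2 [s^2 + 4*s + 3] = 2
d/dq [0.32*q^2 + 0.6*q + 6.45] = 0.64*q + 0.6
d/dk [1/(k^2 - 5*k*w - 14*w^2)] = (-2*k + 5*w)/(-k^2 + 5*k*w + 14*w^2)^2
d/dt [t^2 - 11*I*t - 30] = 2*t - 11*I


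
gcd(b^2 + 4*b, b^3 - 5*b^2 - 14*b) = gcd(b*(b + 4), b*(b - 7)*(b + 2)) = b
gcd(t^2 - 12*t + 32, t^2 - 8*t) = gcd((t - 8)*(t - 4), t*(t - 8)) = t - 8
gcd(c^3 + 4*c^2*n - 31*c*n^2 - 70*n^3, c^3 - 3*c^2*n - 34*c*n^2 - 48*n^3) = c + 2*n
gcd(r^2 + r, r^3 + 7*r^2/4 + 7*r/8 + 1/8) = r + 1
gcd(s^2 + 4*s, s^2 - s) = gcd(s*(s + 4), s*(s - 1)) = s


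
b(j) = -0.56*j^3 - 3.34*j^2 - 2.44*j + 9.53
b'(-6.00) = -22.84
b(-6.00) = 24.89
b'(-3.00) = 2.48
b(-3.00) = 1.91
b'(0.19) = -3.77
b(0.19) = 8.94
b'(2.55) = -30.40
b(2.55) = -27.70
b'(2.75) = -33.52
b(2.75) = -34.08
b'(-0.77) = 1.71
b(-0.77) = 9.68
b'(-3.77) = -1.13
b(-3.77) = 1.26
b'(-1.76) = 4.11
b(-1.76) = 6.53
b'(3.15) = -40.15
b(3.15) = -48.80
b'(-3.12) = 2.05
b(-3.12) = 1.64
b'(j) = -1.68*j^2 - 6.68*j - 2.44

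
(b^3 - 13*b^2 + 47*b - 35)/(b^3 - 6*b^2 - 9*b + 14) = (b - 5)/(b + 2)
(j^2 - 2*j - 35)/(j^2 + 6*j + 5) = (j - 7)/(j + 1)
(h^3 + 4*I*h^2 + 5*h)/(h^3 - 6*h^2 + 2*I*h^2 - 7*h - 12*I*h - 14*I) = h*(h^2 + 4*I*h + 5)/(h^3 + 2*h^2*(-3 + I) - h*(7 + 12*I) - 14*I)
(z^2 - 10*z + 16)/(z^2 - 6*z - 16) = (z - 2)/(z + 2)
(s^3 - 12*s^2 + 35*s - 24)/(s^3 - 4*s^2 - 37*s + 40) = (s - 3)/(s + 5)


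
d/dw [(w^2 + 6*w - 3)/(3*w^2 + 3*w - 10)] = (-15*w^2 - 2*w - 51)/(9*w^4 + 18*w^3 - 51*w^2 - 60*w + 100)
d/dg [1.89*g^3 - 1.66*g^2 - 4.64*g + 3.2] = 5.67*g^2 - 3.32*g - 4.64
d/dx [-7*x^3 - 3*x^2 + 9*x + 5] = -21*x^2 - 6*x + 9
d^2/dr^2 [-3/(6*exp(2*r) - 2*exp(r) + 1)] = 6*(-4*(6*exp(r) - 1)^2*exp(r) + (12*exp(r) - 1)*(6*exp(2*r) - 2*exp(r) + 1))*exp(r)/(6*exp(2*r) - 2*exp(r) + 1)^3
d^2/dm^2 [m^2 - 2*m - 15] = 2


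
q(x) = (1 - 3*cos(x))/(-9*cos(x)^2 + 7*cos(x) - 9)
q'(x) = (1 - 3*cos(x))*(-18*sin(x)*cos(x) + 7*sin(x))/(-9*cos(x)^2 + 7*cos(x) - 9)^2 + 3*sin(x)/(-9*cos(x)^2 + 7*cos(x) - 9) = (27*cos(x)^2 - 18*cos(x) - 20)*sin(x)/(9*sin(x)^2 + 7*cos(x) - 18)^2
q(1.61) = -0.12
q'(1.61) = -0.22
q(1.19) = 0.02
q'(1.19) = -0.37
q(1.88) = -0.16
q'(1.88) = -0.08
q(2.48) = -0.17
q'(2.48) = 0.02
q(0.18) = 0.18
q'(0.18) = -0.02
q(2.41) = -0.17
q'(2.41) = 0.02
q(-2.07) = -0.17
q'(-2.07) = 0.02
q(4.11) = -0.17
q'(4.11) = 0.00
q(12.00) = 0.16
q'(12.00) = 0.09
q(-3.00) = -0.16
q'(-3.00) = -0.00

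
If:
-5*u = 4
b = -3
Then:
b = -3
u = -4/5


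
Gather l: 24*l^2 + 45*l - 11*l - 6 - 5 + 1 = 24*l^2 + 34*l - 10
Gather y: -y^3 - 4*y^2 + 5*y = -y^3 - 4*y^2 + 5*y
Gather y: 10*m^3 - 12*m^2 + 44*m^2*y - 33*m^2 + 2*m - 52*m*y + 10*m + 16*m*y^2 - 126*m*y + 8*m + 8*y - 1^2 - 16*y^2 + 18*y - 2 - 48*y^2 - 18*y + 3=10*m^3 - 45*m^2 + 20*m + y^2*(16*m - 64) + y*(44*m^2 - 178*m + 8)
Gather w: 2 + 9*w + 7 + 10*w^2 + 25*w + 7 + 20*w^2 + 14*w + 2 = 30*w^2 + 48*w + 18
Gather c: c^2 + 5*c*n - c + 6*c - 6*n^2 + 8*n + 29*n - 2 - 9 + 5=c^2 + c*(5*n + 5) - 6*n^2 + 37*n - 6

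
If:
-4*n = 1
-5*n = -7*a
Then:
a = -5/28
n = -1/4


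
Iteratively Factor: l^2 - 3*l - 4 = (l - 4)*(l + 1)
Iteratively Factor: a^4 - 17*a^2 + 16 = (a + 1)*(a^3 - a^2 - 16*a + 16) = (a - 1)*(a + 1)*(a^2 - 16) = (a - 4)*(a - 1)*(a + 1)*(a + 4)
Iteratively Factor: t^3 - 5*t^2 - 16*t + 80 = (t - 5)*(t^2 - 16) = (t - 5)*(t - 4)*(t + 4)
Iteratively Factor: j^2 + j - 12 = (j - 3)*(j + 4)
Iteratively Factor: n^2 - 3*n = (n)*(n - 3)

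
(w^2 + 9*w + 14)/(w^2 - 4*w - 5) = (w^2 + 9*w + 14)/(w^2 - 4*w - 5)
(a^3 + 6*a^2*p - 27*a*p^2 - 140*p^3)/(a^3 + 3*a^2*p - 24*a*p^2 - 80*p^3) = (a + 7*p)/(a + 4*p)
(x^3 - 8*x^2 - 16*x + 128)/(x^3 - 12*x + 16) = (x^2 - 12*x + 32)/(x^2 - 4*x + 4)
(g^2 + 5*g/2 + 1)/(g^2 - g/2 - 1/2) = (g + 2)/(g - 1)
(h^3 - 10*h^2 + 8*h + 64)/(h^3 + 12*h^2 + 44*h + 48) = (h^2 - 12*h + 32)/(h^2 + 10*h + 24)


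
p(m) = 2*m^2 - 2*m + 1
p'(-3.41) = -15.64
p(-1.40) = 7.72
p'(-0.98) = -5.92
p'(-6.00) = -26.00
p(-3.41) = 31.08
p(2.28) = 6.84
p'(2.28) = 7.12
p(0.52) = 0.50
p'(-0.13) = -2.52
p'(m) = 4*m - 2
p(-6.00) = 85.00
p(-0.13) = 1.29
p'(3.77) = 13.08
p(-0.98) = 4.88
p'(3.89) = 13.56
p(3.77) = 21.89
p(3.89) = 23.48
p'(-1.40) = -7.60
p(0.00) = 1.00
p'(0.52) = 0.08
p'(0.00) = -2.00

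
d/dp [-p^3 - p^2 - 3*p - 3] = -3*p^2 - 2*p - 3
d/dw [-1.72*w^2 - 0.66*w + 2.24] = -3.44*w - 0.66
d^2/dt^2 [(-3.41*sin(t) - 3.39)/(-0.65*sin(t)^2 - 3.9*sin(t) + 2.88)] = (-1.440725*sin(t)^5 + 2.91525*sin(t)^4 - 61.20062*sin(t)^3 - 106.65369*sin(t)^2 + 23.5026359999999*sin(t) + 192.4182)/(0.65*sin(t)^2 + 3.9*sin(t) - 2.88)^3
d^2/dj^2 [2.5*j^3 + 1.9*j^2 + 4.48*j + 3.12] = 15.0*j + 3.8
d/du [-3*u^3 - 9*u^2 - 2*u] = -9*u^2 - 18*u - 2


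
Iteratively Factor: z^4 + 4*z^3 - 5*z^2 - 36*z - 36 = (z - 3)*(z^3 + 7*z^2 + 16*z + 12) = (z - 3)*(z + 3)*(z^2 + 4*z + 4) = (z - 3)*(z + 2)*(z + 3)*(z + 2)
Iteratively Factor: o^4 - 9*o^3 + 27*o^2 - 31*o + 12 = (o - 1)*(o^3 - 8*o^2 + 19*o - 12) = (o - 4)*(o - 1)*(o^2 - 4*o + 3) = (o - 4)*(o - 3)*(o - 1)*(o - 1)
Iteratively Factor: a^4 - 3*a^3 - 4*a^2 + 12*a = (a - 3)*(a^3 - 4*a) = (a - 3)*(a + 2)*(a^2 - 2*a) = a*(a - 3)*(a + 2)*(a - 2)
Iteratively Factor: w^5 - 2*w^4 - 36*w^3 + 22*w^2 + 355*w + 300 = (w - 5)*(w^4 + 3*w^3 - 21*w^2 - 83*w - 60) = (w - 5)*(w + 1)*(w^3 + 2*w^2 - 23*w - 60) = (w - 5)*(w + 1)*(w + 3)*(w^2 - w - 20) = (w - 5)*(w + 1)*(w + 3)*(w + 4)*(w - 5)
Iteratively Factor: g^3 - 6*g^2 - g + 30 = (g - 3)*(g^2 - 3*g - 10) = (g - 3)*(g + 2)*(g - 5)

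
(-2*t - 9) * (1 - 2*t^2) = 4*t^3 + 18*t^2 - 2*t - 9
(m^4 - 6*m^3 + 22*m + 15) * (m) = m^5 - 6*m^4 + 22*m^2 + 15*m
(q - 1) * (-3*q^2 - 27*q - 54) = -3*q^3 - 24*q^2 - 27*q + 54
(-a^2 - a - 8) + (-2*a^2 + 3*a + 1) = -3*a^2 + 2*a - 7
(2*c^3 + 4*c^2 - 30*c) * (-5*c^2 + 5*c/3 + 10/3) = -10*c^5 - 50*c^4/3 + 490*c^3/3 - 110*c^2/3 - 100*c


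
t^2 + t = t*(t + 1)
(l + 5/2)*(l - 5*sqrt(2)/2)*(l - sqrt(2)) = l^3 - 7*sqrt(2)*l^2/2 + 5*l^2/2 - 35*sqrt(2)*l/4 + 5*l + 25/2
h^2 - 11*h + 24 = (h - 8)*(h - 3)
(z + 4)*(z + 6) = z^2 + 10*z + 24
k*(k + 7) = k^2 + 7*k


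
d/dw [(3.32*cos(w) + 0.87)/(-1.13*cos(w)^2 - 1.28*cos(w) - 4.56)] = (-3.7516*cos(w)^2 - 1.9662*cos(w) + 14.0256)*sin(w)/(1.2769*cos(w)^4 + 2.8928*cos(w)^3 + 11.944*cos(w)^2 + 11.6736*cos(w) + 20.7936)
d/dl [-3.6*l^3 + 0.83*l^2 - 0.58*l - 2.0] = -10.8*l^2 + 1.66*l - 0.58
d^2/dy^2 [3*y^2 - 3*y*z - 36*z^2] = 6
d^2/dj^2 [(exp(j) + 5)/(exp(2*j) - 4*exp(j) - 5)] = (exp(4*j) + 24*exp(3*j) - 30*exp(2*j) + 160*exp(j) - 75)*exp(j)/(exp(6*j) - 12*exp(5*j) + 33*exp(4*j) + 56*exp(3*j) - 165*exp(2*j) - 300*exp(j) - 125)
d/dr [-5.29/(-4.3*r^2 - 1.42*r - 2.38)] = (-45.494*r - 7.5118)/(4.3*r^2 + 1.42*r + 2.38)^2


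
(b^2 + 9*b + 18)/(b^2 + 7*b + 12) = (b + 6)/(b + 4)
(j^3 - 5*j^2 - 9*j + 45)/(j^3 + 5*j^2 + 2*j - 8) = (j^3 - 5*j^2 - 9*j + 45)/(j^3 + 5*j^2 + 2*j - 8)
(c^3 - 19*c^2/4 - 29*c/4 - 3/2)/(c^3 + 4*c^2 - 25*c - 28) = (4*c^2 - 23*c - 6)/(4*(c^2 + 3*c - 28))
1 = 1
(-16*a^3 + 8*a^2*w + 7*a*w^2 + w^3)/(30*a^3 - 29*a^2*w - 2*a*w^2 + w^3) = (16*a^2 + 8*a*w + w^2)/(-30*a^2 - a*w + w^2)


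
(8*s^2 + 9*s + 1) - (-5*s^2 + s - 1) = 13*s^2 + 8*s + 2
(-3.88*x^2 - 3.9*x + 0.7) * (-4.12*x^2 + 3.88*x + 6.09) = 15.9856*x^4 + 1.0136*x^3 - 41.6452*x^2 - 21.035*x + 4.263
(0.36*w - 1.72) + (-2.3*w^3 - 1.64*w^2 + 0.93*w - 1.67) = -2.3*w^3 - 1.64*w^2 + 1.29*w - 3.39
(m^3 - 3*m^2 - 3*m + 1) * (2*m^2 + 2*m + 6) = 2*m^5 - 4*m^4 - 6*m^3 - 22*m^2 - 16*m + 6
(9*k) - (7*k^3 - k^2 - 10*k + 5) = -7*k^3 + k^2 + 19*k - 5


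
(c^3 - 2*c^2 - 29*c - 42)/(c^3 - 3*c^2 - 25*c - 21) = (c + 2)/(c + 1)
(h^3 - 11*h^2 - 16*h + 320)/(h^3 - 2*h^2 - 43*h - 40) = (h - 8)/(h + 1)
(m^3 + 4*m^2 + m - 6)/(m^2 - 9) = (m^2 + m - 2)/(m - 3)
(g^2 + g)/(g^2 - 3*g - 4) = g/(g - 4)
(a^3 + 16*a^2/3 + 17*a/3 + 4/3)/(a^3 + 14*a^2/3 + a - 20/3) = (3*a^2 + 4*a + 1)/(3*a^2 + 2*a - 5)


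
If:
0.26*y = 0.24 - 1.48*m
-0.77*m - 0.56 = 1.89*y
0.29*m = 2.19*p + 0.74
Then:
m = 0.23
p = -0.31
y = -0.39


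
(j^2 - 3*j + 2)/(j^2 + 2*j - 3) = (j - 2)/(j + 3)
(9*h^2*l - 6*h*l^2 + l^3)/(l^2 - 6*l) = (9*h^2 - 6*h*l + l^2)/(l - 6)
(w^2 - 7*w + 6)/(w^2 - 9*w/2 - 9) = 2*(w - 1)/(2*w + 3)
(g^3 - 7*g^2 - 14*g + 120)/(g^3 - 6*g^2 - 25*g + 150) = (g + 4)/(g + 5)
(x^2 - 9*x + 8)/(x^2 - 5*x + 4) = (x - 8)/(x - 4)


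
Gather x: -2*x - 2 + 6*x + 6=4*x + 4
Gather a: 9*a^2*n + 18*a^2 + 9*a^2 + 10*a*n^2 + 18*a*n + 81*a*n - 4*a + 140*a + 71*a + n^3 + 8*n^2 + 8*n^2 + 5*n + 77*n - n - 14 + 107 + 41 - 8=a^2*(9*n + 27) + a*(10*n^2 + 99*n + 207) + n^3 + 16*n^2 + 81*n + 126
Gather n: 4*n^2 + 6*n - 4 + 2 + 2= 4*n^2 + 6*n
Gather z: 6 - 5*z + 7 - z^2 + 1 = -z^2 - 5*z + 14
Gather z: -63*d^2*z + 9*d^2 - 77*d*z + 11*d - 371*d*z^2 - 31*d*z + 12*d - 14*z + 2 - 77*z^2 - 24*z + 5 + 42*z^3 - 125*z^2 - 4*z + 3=9*d^2 + 23*d + 42*z^3 + z^2*(-371*d - 202) + z*(-63*d^2 - 108*d - 42) + 10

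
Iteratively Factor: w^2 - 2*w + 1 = (w - 1)*(w - 1)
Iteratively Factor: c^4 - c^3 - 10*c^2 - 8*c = (c - 4)*(c^3 + 3*c^2 + 2*c) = c*(c - 4)*(c^2 + 3*c + 2) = c*(c - 4)*(c + 2)*(c + 1)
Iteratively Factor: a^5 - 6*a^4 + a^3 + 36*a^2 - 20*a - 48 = (a + 2)*(a^4 - 8*a^3 + 17*a^2 + 2*a - 24) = (a - 2)*(a + 2)*(a^3 - 6*a^2 + 5*a + 12) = (a - 2)*(a + 1)*(a + 2)*(a^2 - 7*a + 12) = (a - 3)*(a - 2)*(a + 1)*(a + 2)*(a - 4)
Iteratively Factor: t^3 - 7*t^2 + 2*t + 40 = (t - 5)*(t^2 - 2*t - 8) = (t - 5)*(t - 4)*(t + 2)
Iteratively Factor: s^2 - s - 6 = (s + 2)*(s - 3)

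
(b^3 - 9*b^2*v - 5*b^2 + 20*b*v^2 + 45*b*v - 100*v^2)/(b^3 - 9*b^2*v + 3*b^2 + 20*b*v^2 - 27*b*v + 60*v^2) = (b - 5)/(b + 3)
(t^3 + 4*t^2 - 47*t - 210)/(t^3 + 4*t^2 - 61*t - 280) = (t^2 - t - 42)/(t^2 - t - 56)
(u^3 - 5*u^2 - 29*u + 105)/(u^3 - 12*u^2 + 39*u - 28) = (u^2 + 2*u - 15)/(u^2 - 5*u + 4)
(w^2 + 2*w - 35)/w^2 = 1 + 2/w - 35/w^2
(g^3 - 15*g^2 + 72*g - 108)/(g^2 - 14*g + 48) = (g^2 - 9*g + 18)/(g - 8)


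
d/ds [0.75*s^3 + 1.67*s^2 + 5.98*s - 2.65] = 2.25*s^2 + 3.34*s + 5.98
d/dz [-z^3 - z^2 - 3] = z*(-3*z - 2)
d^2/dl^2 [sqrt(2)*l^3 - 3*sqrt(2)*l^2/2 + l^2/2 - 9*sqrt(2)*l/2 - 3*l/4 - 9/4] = 6*sqrt(2)*l - 3*sqrt(2) + 1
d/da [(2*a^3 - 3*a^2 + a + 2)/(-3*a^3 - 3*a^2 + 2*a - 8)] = (-15*a^4 + 14*a^3 - 33*a^2 + 60*a - 12)/(9*a^6 + 18*a^5 - 3*a^4 + 36*a^3 + 52*a^2 - 32*a + 64)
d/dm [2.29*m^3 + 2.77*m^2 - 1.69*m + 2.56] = 6.87*m^2 + 5.54*m - 1.69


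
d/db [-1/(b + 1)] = (b + 1)^(-2)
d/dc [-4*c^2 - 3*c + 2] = -8*c - 3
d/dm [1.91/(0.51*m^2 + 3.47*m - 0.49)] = (-1.9482*m - 6.6277)/(0.51*m^2 + 3.47*m - 0.49)^2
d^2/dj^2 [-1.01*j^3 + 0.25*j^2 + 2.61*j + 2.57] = 0.5 - 6.06*j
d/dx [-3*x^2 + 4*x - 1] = 4 - 6*x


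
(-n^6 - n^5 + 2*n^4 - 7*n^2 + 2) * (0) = 0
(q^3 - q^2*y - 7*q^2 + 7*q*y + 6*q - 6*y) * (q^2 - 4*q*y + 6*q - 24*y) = q^5 - 5*q^4*y - q^4 + 4*q^3*y^2 + 5*q^3*y - 36*q^3 - 4*q^2*y^2 + 180*q^2*y + 36*q^2 - 144*q*y^2 - 180*q*y + 144*y^2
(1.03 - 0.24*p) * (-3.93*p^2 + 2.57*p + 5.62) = 0.9432*p^3 - 4.6647*p^2 + 1.2983*p + 5.7886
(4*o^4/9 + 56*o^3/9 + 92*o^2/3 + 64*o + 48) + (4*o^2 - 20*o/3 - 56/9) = 4*o^4/9 + 56*o^3/9 + 104*o^2/3 + 172*o/3 + 376/9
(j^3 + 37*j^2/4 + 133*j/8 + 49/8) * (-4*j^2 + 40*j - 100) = -4*j^5 + 3*j^4 + 407*j^3/2 - 569*j^2/2 - 2835*j/2 - 1225/2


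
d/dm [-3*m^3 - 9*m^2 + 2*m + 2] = -9*m^2 - 18*m + 2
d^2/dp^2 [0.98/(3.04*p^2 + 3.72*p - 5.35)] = (-18.113536*p^2 - 22.165248*p + 0.98*(6.08*p + 3.72)*(12.16*p + 7.44) + 31.87744)/(3.04*p^2 + 3.72*p - 5.35)^3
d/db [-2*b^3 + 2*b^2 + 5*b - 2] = -6*b^2 + 4*b + 5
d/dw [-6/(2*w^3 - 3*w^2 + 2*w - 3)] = 12*(3*w^2 - 3*w + 1)/(2*w^3 - 3*w^2 + 2*w - 3)^2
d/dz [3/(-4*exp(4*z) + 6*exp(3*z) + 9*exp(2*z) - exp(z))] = 3*(16*exp(3*z) - 18*exp(2*z) - 18*exp(z) + 1)*exp(-z)/(4*exp(3*z) - 6*exp(2*z) - 9*exp(z) + 1)^2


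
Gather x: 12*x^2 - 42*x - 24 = 12*x^2 - 42*x - 24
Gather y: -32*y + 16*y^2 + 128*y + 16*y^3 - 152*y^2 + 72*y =16*y^3 - 136*y^2 + 168*y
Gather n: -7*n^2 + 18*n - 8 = -7*n^2 + 18*n - 8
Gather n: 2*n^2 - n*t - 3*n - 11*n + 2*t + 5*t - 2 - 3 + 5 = 2*n^2 + n*(-t - 14) + 7*t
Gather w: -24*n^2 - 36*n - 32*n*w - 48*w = -24*n^2 - 36*n + w*(-32*n - 48)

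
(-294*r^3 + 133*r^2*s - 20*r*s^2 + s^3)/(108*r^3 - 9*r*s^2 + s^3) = (-49*r^2 + 14*r*s - s^2)/(18*r^2 + 3*r*s - s^2)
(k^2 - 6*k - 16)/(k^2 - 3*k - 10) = (k - 8)/(k - 5)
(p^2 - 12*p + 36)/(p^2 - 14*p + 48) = (p - 6)/(p - 8)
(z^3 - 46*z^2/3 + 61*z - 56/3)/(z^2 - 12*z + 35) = (3*z^2 - 25*z + 8)/(3*(z - 5))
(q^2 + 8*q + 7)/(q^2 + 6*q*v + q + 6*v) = (q + 7)/(q + 6*v)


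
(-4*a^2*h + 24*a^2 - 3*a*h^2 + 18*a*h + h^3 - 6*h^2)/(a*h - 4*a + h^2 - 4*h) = (-4*a*h + 24*a + h^2 - 6*h)/(h - 4)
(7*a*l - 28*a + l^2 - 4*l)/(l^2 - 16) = (7*a + l)/(l + 4)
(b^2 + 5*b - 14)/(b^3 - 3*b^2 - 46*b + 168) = (b - 2)/(b^2 - 10*b + 24)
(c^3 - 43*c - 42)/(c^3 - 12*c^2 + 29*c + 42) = (c + 6)/(c - 6)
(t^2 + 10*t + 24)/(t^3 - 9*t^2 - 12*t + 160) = (t + 6)/(t^2 - 13*t + 40)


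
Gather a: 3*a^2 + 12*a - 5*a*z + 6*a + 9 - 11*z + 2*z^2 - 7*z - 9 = 3*a^2 + a*(18 - 5*z) + 2*z^2 - 18*z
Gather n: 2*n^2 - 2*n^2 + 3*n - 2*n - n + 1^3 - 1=0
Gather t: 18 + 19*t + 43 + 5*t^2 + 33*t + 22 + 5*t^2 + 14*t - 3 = 10*t^2 + 66*t + 80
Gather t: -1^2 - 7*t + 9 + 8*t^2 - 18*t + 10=8*t^2 - 25*t + 18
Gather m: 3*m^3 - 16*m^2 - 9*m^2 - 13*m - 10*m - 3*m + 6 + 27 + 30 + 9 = 3*m^3 - 25*m^2 - 26*m + 72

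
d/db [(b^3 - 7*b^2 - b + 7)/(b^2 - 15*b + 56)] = (b^2 - 16*b + 1)/(b^2 - 16*b + 64)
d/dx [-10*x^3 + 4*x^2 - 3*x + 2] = -30*x^2 + 8*x - 3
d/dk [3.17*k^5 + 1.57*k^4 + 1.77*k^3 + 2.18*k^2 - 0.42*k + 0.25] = 15.85*k^4 + 6.28*k^3 + 5.31*k^2 + 4.36*k - 0.42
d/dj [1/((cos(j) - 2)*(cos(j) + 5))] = (2*cos(j) + 3)*sin(j)/((cos(j) - 2)^2*(cos(j) + 5)^2)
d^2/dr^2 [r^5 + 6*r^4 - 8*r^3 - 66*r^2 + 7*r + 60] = 20*r^3 + 72*r^2 - 48*r - 132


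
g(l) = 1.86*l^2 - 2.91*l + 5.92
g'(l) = 3.72*l - 2.91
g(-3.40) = 37.32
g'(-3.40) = -15.56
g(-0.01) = 5.95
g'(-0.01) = -2.95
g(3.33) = 16.86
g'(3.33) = 9.48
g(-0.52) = 7.94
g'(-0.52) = -4.84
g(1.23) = 5.15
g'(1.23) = 1.67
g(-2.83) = 29.05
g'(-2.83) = -13.44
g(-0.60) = 8.34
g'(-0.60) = -5.14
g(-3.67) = 41.65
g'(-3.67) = -16.56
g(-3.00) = 31.39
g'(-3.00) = -14.07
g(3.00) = 13.93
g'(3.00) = 8.25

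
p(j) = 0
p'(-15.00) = 0.00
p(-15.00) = 0.00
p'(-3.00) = 0.00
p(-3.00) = 0.00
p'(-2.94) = 0.00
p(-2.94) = 0.00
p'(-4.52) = 0.00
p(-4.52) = 0.00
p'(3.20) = 0.00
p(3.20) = 0.00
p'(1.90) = 0.00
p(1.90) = 0.00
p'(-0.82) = 0.00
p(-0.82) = 0.00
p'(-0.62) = 0.00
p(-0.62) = 0.00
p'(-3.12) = 0.00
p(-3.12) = 0.00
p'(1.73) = 0.00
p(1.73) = 0.00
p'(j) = 0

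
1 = 1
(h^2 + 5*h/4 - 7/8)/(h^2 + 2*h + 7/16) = 2*(2*h - 1)/(4*h + 1)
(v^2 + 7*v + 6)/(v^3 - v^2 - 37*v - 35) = (v + 6)/(v^2 - 2*v - 35)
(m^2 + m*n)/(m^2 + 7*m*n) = (m + n)/(m + 7*n)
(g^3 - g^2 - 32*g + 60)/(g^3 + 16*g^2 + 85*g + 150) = (g^2 - 7*g + 10)/(g^2 + 10*g + 25)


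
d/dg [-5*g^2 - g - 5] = -10*g - 1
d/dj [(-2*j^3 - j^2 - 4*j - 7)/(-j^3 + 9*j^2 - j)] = (-19*j^4 - 4*j^3 + 16*j^2 + 126*j - 7)/(j^2*(j^4 - 18*j^3 + 83*j^2 - 18*j + 1))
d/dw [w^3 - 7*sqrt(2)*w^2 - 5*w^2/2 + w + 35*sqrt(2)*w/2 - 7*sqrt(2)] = 3*w^2 - 14*sqrt(2)*w - 5*w + 1 + 35*sqrt(2)/2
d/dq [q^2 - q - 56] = 2*q - 1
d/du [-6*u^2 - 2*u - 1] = -12*u - 2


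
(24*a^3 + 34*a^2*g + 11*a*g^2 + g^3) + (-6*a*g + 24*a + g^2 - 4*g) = 24*a^3 + 34*a^2*g + 11*a*g^2 - 6*a*g + 24*a + g^3 + g^2 - 4*g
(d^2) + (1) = d^2 + 1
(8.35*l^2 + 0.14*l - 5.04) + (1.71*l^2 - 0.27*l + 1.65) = 10.06*l^2 - 0.13*l - 3.39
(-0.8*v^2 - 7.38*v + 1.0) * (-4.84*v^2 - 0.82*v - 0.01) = 3.872*v^4 + 36.3752*v^3 + 1.2196*v^2 - 0.7462*v - 0.01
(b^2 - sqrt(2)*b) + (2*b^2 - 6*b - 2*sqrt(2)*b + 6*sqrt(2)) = 3*b^2 - 6*b - 3*sqrt(2)*b + 6*sqrt(2)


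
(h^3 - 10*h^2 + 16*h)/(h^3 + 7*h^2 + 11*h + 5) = h*(h^2 - 10*h + 16)/(h^3 + 7*h^2 + 11*h + 5)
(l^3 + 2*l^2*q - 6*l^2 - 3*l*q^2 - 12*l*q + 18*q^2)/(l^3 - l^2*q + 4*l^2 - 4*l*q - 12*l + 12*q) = (l^2 + 3*l*q - 6*l - 18*q)/(l^2 + 4*l - 12)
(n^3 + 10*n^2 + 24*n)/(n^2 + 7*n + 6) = n*(n + 4)/(n + 1)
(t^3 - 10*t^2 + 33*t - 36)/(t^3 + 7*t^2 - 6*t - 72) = (t^2 - 7*t + 12)/(t^2 + 10*t + 24)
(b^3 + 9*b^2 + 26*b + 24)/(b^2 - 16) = (b^2 + 5*b + 6)/(b - 4)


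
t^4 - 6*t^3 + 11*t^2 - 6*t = t*(t - 3)*(t - 2)*(t - 1)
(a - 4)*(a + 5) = a^2 + a - 20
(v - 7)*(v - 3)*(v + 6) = v^3 - 4*v^2 - 39*v + 126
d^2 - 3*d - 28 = (d - 7)*(d + 4)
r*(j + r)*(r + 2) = j*r^2 + 2*j*r + r^3 + 2*r^2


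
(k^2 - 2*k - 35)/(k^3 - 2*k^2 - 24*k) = (-k^2 + 2*k + 35)/(k*(-k^2 + 2*k + 24))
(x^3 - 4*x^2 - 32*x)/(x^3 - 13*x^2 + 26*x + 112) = x*(x + 4)/(x^2 - 5*x - 14)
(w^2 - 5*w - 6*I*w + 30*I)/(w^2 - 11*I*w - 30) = (w - 5)/(w - 5*I)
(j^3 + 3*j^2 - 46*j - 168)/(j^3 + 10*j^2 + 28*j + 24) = (j^2 - 3*j - 28)/(j^2 + 4*j + 4)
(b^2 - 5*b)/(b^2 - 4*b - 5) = b/(b + 1)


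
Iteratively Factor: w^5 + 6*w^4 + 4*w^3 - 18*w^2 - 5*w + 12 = (w + 1)*(w^4 + 5*w^3 - w^2 - 17*w + 12) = (w - 1)*(w + 1)*(w^3 + 6*w^2 + 5*w - 12) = (w - 1)*(w + 1)*(w + 3)*(w^2 + 3*w - 4) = (w - 1)^2*(w + 1)*(w + 3)*(w + 4)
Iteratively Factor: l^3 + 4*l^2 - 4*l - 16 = (l + 4)*(l^2 - 4) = (l - 2)*(l + 4)*(l + 2)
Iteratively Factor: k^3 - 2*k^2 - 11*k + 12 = (k - 4)*(k^2 + 2*k - 3) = (k - 4)*(k + 3)*(k - 1)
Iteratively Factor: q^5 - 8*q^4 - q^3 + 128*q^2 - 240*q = (q - 3)*(q^4 - 5*q^3 - 16*q^2 + 80*q) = (q - 4)*(q - 3)*(q^3 - q^2 - 20*q) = (q - 4)*(q - 3)*(q + 4)*(q^2 - 5*q) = q*(q - 4)*(q - 3)*(q + 4)*(q - 5)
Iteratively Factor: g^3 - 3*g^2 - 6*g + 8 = (g - 1)*(g^2 - 2*g - 8) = (g - 4)*(g - 1)*(g + 2)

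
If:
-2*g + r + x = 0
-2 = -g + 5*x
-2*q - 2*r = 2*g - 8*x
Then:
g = 5*x + 2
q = -10*x - 6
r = 9*x + 4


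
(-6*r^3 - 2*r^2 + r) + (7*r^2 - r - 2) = -6*r^3 + 5*r^2 - 2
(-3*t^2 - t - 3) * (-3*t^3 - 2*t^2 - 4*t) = 9*t^5 + 9*t^4 + 23*t^3 + 10*t^2 + 12*t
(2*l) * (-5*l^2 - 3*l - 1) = -10*l^3 - 6*l^2 - 2*l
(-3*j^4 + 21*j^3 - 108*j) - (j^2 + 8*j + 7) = -3*j^4 + 21*j^3 - j^2 - 116*j - 7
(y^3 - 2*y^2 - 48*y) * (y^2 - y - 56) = y^5 - 3*y^4 - 102*y^3 + 160*y^2 + 2688*y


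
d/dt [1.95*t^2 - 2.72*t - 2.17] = 3.9*t - 2.72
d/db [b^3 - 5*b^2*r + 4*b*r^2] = 3*b^2 - 10*b*r + 4*r^2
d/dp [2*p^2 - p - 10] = 4*p - 1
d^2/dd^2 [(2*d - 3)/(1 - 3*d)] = 42/(3*d - 1)^3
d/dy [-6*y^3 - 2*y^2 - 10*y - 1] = -18*y^2 - 4*y - 10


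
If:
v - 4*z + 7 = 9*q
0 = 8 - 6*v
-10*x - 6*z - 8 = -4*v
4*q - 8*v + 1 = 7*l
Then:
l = -16*z/63 - 23/27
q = 25/27 - 4*z/9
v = 4/3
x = -3*z/5 - 4/15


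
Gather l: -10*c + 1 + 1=2 - 10*c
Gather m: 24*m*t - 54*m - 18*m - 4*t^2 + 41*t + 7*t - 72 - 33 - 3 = m*(24*t - 72) - 4*t^2 + 48*t - 108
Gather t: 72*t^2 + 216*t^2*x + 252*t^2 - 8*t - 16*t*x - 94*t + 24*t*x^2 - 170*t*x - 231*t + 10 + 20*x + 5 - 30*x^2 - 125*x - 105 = t^2*(216*x + 324) + t*(24*x^2 - 186*x - 333) - 30*x^2 - 105*x - 90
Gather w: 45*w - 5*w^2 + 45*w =-5*w^2 + 90*w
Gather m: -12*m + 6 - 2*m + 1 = 7 - 14*m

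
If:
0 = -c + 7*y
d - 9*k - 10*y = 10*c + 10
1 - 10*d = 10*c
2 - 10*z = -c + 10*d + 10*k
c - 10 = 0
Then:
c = 10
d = -99/10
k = -3131/210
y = 10/7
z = 2731/105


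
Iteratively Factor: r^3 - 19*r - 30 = (r + 3)*(r^2 - 3*r - 10) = (r + 2)*(r + 3)*(r - 5)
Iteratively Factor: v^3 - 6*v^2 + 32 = (v - 4)*(v^2 - 2*v - 8) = (v - 4)^2*(v + 2)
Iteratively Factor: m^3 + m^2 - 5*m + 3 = (m + 3)*(m^2 - 2*m + 1) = (m - 1)*(m + 3)*(m - 1)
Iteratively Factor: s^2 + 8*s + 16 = (s + 4)*(s + 4)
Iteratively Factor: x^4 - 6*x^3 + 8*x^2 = (x - 2)*(x^3 - 4*x^2) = x*(x - 2)*(x^2 - 4*x) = x*(x - 4)*(x - 2)*(x)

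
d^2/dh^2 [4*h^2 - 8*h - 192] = 8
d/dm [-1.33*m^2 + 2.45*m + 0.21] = 2.45 - 2.66*m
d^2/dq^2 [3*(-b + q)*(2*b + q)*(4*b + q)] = 30*b + 18*q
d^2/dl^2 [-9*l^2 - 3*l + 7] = -18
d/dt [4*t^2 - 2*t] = 8*t - 2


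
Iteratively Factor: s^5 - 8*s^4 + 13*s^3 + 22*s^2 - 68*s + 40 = (s - 2)*(s^4 - 6*s^3 + s^2 + 24*s - 20) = (s - 5)*(s - 2)*(s^3 - s^2 - 4*s + 4) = (s - 5)*(s - 2)^2*(s^2 + s - 2) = (s - 5)*(s - 2)^2*(s + 2)*(s - 1)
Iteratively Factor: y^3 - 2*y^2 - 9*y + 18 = (y - 3)*(y^2 + y - 6) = (y - 3)*(y + 3)*(y - 2)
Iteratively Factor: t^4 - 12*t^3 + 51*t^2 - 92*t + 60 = (t - 3)*(t^3 - 9*t^2 + 24*t - 20) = (t - 3)*(t - 2)*(t^2 - 7*t + 10) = (t - 5)*(t - 3)*(t - 2)*(t - 2)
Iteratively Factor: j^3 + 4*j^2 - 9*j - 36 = (j - 3)*(j^2 + 7*j + 12) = (j - 3)*(j + 4)*(j + 3)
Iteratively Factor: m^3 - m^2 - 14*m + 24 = (m - 3)*(m^2 + 2*m - 8) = (m - 3)*(m + 4)*(m - 2)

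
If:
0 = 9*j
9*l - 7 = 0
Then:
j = 0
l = 7/9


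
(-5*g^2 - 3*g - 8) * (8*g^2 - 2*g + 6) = -40*g^4 - 14*g^3 - 88*g^2 - 2*g - 48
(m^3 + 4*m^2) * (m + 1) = m^4 + 5*m^3 + 4*m^2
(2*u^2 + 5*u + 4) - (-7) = 2*u^2 + 5*u + 11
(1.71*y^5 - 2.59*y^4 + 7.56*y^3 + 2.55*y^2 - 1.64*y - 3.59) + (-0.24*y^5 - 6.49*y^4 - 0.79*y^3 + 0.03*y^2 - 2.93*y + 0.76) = 1.47*y^5 - 9.08*y^4 + 6.77*y^3 + 2.58*y^2 - 4.57*y - 2.83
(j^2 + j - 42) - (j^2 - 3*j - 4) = 4*j - 38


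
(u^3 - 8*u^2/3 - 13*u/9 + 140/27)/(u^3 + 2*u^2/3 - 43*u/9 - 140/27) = (3*u - 5)/(3*u + 5)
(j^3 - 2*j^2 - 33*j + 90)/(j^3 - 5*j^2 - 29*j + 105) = (j^2 + j - 30)/(j^2 - 2*j - 35)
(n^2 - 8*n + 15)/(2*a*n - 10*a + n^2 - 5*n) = (n - 3)/(2*a + n)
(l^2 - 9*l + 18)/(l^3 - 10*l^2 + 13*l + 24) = (l - 6)/(l^2 - 7*l - 8)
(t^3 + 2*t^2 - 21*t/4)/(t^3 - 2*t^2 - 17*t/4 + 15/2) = t*(2*t + 7)/(2*t^2 - t - 10)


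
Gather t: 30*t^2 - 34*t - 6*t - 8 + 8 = 30*t^2 - 40*t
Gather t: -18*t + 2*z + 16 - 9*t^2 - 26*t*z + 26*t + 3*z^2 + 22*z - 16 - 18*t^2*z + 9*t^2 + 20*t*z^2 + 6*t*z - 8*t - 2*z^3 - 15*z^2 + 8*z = -18*t^2*z + t*(20*z^2 - 20*z) - 2*z^3 - 12*z^2 + 32*z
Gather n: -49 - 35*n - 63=-35*n - 112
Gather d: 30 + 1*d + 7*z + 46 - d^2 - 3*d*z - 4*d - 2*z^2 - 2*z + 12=-d^2 + d*(-3*z - 3) - 2*z^2 + 5*z + 88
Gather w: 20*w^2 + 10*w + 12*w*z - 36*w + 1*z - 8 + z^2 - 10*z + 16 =20*w^2 + w*(12*z - 26) + z^2 - 9*z + 8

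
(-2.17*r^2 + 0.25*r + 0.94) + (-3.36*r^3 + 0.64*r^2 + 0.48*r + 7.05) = -3.36*r^3 - 1.53*r^2 + 0.73*r + 7.99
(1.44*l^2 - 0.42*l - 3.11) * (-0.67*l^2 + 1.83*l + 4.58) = -0.9648*l^4 + 2.9166*l^3 + 7.9103*l^2 - 7.6149*l - 14.2438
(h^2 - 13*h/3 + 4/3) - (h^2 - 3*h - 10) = 34/3 - 4*h/3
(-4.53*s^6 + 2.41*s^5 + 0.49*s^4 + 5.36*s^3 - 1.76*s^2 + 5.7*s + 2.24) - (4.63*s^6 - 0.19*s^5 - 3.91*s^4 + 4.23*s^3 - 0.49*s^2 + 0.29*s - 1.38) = -9.16*s^6 + 2.6*s^5 + 4.4*s^4 + 1.13*s^3 - 1.27*s^2 + 5.41*s + 3.62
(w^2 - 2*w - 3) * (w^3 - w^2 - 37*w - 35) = w^5 - 3*w^4 - 38*w^3 + 42*w^2 + 181*w + 105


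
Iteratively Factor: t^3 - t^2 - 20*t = (t)*(t^2 - t - 20) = t*(t + 4)*(t - 5)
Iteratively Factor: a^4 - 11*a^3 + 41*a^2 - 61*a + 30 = (a - 5)*(a^3 - 6*a^2 + 11*a - 6) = (a - 5)*(a - 2)*(a^2 - 4*a + 3) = (a - 5)*(a - 3)*(a - 2)*(a - 1)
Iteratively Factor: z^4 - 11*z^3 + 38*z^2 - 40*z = (z - 5)*(z^3 - 6*z^2 + 8*z) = (z - 5)*(z - 2)*(z^2 - 4*z) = (z - 5)*(z - 4)*(z - 2)*(z)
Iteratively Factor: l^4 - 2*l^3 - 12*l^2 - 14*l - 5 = (l + 1)*(l^3 - 3*l^2 - 9*l - 5) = (l + 1)^2*(l^2 - 4*l - 5) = (l + 1)^3*(l - 5)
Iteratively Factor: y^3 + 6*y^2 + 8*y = (y + 4)*(y^2 + 2*y) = (y + 2)*(y + 4)*(y)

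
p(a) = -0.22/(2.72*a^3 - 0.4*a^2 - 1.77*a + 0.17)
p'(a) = -0.22*(-8.16*a^2 + 0.8*a + 1.77)/(2.72*a^3 - 0.4*a^2 - 1.77*a + 0.17)^2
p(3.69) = -0.00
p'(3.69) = 0.00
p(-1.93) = 0.01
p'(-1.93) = 0.02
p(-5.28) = 0.00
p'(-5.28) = 0.00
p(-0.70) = -0.79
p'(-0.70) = 7.82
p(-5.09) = 0.00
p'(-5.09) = 0.00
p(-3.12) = 0.00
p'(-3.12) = 0.00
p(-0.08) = -0.72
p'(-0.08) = -3.84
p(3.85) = -0.00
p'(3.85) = 0.00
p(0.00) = -1.29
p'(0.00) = -13.47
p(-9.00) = 0.00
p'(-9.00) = 0.00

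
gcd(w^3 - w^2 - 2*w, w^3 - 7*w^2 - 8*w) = w^2 + w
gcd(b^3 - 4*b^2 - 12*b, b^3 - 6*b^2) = b^2 - 6*b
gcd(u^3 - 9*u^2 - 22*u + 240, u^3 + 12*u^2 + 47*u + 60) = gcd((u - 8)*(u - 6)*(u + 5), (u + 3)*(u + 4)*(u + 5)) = u + 5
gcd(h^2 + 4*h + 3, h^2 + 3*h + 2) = h + 1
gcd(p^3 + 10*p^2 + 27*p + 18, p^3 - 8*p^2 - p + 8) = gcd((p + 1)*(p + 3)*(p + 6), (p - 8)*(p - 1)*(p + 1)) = p + 1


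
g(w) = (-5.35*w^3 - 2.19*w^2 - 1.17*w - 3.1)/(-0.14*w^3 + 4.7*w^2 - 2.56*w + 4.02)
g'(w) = (-16.05*w^2 - 4.38*w - 1.17)/(-0.14*w^3 + 4.7*w^2 - 2.56*w + 4.02) + (0.42*w^2 - 9.4*w + 2.56)*(-5.35*w^3 - 2.19*w^2 - 1.17*w - 3.1)/(-0.14*w^3 + 4.7*w^2 - 2.56*w + 4.02)^2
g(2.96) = -4.84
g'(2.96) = -1.48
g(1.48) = -2.68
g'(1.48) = -1.48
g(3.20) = -5.20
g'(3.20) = -1.50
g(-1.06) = 0.17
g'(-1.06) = -1.02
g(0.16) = -0.90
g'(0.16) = -0.87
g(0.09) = -0.84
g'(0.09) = -0.82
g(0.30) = -1.03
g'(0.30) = -1.01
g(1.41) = -2.57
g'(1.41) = -1.48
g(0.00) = -0.77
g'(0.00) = -0.78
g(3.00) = -4.90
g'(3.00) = -1.48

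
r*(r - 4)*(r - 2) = r^3 - 6*r^2 + 8*r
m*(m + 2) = m^2 + 2*m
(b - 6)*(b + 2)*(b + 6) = b^3 + 2*b^2 - 36*b - 72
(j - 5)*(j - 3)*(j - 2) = j^3 - 10*j^2 + 31*j - 30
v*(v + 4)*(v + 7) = v^3 + 11*v^2 + 28*v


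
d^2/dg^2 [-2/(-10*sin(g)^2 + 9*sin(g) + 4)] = 2*(400*sin(g)^4 - 270*sin(g)^3 - 359*sin(g)^2 + 504*sin(g) - 242)/(-10*sin(g)^2 + 9*sin(g) + 4)^3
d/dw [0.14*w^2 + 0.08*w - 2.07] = 0.28*w + 0.08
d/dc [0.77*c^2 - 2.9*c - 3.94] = 1.54*c - 2.9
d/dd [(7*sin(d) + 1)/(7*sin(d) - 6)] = -49*cos(d)/(7*sin(d) - 6)^2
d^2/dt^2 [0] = 0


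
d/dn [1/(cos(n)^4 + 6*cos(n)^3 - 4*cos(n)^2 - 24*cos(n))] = (-5*cos(n) + 9*cos(2*n) + cos(3*n) - 15)*sin(n)/((cos(n)^3 + 6*cos(n)^2 - 4*cos(n) - 24)^2*cos(n)^2)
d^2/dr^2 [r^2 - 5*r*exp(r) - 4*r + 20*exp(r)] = -5*r*exp(r) + 10*exp(r) + 2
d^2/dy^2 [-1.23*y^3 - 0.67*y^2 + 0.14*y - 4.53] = -7.38*y - 1.34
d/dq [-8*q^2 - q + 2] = -16*q - 1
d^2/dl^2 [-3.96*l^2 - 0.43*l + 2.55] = -7.92000000000000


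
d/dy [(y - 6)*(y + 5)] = 2*y - 1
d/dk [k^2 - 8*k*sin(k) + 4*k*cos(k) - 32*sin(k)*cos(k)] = -4*k*sin(k) - 8*k*cos(k) + 2*k - 8*sin(k) + 4*cos(k) - 32*cos(2*k)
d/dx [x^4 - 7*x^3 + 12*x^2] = x*(4*x^2 - 21*x + 24)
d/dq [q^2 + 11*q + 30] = 2*q + 11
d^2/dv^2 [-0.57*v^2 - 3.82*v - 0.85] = -1.14000000000000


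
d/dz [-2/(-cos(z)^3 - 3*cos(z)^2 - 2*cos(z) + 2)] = 2*(3*cos(z)^2 + 6*cos(z) + 2)*sin(z)/(cos(z)^3 + 3*cos(z)^2 + 2*cos(z) - 2)^2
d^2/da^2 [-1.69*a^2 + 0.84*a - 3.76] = -3.38000000000000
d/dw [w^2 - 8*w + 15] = 2*w - 8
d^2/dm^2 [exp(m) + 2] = exp(m)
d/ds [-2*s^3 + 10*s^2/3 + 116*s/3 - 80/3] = -6*s^2 + 20*s/3 + 116/3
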